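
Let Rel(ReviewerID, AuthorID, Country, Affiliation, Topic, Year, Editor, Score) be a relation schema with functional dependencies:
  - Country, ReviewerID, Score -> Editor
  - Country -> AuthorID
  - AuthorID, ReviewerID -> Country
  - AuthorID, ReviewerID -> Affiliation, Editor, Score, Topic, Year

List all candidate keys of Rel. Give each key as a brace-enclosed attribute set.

{AuthorID, ReviewerID}, {Country, ReviewerID}

Attributes never on any right-hand side: {ReviewerID} — every candidate key must contain it.
{AuthorID, ReviewerID}⁺ = {Affiliation, AuthorID, Country, Editor, ReviewerID, Score, Topic, Year}, which is every attribute, so {AuthorID, ReviewerID} is a candidate key.
{Country, ReviewerID}⁺ = {Affiliation, AuthorID, Country, Editor, ReviewerID, Score, Topic, Year}, which is every attribute, so {Country, ReviewerID} is a candidate key.
No proper subset of any of these is a key, and no other minimal superkey exists.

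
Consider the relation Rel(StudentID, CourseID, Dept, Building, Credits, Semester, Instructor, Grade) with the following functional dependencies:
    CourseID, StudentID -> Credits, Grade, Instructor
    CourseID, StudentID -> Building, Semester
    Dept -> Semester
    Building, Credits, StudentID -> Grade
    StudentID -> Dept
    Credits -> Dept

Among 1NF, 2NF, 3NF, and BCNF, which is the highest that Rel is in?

1NF

Candidate key: {CourseID, StudentID}. Prime attributes: {CourseID, StudentID}.
For Dept -> Semester we have {Dept}⁺ = {Dept, Semester}; {Dept} is not a superkey, so BCNF fails.
Dept -> Semester determines the non-prime attribute {Semester} from a non-superkey — 3NF is violated.
The proper key subset {StudentID} of {CourseID, StudentID} determines non-prime {Dept, Semester}, so the relation is not even in 2NF.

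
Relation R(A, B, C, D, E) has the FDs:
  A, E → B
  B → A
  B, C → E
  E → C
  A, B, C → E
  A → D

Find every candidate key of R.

{A, E}⁺ = {A, B, C, D, E} — all of the relation — so {A, E} is a candidate key.
{B, C}⁺ = {A, B, C, D, E} — all of the relation — so {B, C} is a candidate key.
{B, E}⁺ = {A, B, C, D, E} — all of the relation — so {B, E} is a candidate key.
Any other superkey properly contains one of these, so there are no further candidate keys.

{A, E}, {B, C}, {B, E}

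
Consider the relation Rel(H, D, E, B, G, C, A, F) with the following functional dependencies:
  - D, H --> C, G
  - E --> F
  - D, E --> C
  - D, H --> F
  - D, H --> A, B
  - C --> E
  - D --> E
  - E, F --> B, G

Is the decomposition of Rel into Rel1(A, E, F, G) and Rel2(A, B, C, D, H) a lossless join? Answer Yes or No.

The shared attributes are {A} and {A}⁺ = {A}.
The closure covers neither Rel1 nor Rel2 entirely; the join is not lossless.

No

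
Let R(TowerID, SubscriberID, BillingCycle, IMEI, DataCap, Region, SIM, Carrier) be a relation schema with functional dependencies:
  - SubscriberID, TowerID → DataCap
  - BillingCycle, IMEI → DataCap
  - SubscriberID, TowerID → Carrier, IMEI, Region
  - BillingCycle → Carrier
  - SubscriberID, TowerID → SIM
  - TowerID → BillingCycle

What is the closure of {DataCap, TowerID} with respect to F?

Start with {DataCap, TowerID}.
TowerID → BillingCycle applies; add {BillingCycle} → now {BillingCycle, DataCap, TowerID}.
BillingCycle → Carrier applies; add {Carrier} → now {BillingCycle, Carrier, DataCap, TowerID}.
No further FD applies.

{BillingCycle, Carrier, DataCap, TowerID}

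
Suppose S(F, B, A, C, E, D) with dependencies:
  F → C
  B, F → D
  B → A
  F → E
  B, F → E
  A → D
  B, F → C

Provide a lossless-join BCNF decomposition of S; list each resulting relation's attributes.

{A, B}; {A, D}; {B, F}; {C, E, F}

Candidate key of the original relation: {B, F}.
Within {A, B, C, D, E, F}: {F}⁺ ∩ {A, B, C, D, E, F} = {C, E, F}, not the whole set, so F → C, E violates BCNF; decompose into {C, E, F} and {A, B, D, F}.
{C, E, F}: every determinant is a superkey — BCNF.
Within {A, B, D, F}: {B}⁺ ∩ {A, B, D, F} = {A, B, D}, not the whole set, so B → A, D violates BCNF; decompose into {A, B, D} and {B, F}.
Within {A, B, D}: {A}⁺ ∩ {A, B, D} = {A, D}, not the whole set, so A → D violates BCNF; decompose into {A, D} and {A, B}.
{A, D}: every determinant is a superkey — BCNF.
{A, B}: every determinant is a superkey — BCNF.
{B, F}: every determinant is a superkey — BCNF.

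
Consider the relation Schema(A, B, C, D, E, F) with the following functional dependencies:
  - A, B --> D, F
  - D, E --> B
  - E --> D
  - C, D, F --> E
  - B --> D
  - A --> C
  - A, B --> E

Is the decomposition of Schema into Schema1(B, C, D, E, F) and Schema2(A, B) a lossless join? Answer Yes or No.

Schema1 ∩ Schema2 = {B}; its closure under F is {B, D}.
Neither Schema1 nor Schema2 is contained in that closure, so the decomposition is lossy.

No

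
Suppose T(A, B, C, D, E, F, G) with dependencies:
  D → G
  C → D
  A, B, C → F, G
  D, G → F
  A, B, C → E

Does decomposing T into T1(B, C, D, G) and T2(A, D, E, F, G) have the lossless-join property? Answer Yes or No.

T1 ∩ T2 = {D, G}; its closure under F is {D, F, G}.
The closure covers neither T1 nor T2 entirely; the join is not lossless.

No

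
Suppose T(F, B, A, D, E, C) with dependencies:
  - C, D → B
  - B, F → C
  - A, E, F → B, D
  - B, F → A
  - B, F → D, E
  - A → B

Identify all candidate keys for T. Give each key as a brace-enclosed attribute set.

{F} never appears on the right of any FD, so every key must include it.
{A, F}⁺ = {A, B, C, D, E, F}, which is every attribute, so {A, F} is a candidate key.
{B, F}⁺ = {A, B, C, D, E, F}, which is every attribute, so {B, F} is a candidate key.
{C, D, F}⁺ = {A, B, C, D, E, F}, which is every attribute, so {C, D, F} is a candidate key.
No proper subset of any of these is a key, and no other minimal superkey exists.

{A, F}, {B, F}, {C, D, F}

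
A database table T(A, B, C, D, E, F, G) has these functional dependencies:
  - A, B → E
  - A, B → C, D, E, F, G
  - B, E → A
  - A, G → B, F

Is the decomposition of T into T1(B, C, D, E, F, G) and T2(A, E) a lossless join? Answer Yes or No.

No

Common attributes: {E}; their closure is {E}.
T1 ⊄ {E} and T2 ⊄ {E}, so the split is lossy.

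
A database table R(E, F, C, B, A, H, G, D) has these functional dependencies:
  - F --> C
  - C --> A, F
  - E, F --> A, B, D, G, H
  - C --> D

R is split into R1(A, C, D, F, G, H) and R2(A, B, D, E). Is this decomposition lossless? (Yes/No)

No

Common attributes: {A, D}; their closure is {A, D}.
The closure covers neither R1 nor R2 entirely; the join is not lossless.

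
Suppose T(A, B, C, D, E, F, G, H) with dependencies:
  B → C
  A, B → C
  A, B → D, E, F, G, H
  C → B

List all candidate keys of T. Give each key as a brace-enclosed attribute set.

{A, B}, {A, C}

No FD produces {A}, so it must be in every candidate key.
{A, B}⁺ = {A, B, C, D, E, F, G, H} — all of the relation — so {A, B} is a candidate key.
{A, C}⁺ = {A, B, C, D, E, F, G, H} — all of the relation — so {A, C} is a candidate key.
These are minimal and exhaustive — every other superkey contains one of them.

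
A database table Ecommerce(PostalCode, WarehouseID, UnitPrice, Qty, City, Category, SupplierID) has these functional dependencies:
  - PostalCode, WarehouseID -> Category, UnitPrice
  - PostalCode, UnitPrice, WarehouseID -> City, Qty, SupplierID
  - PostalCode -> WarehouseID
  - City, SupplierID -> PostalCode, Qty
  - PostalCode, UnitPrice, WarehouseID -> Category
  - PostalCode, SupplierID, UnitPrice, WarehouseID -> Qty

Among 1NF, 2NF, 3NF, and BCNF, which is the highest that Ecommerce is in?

Candidate keys: {City, SupplierID}, {PostalCode}. Prime attributes: {City, PostalCode, SupplierID}.
The left-hand side of every FD is a superkey, so BCNF is satisfied.

BCNF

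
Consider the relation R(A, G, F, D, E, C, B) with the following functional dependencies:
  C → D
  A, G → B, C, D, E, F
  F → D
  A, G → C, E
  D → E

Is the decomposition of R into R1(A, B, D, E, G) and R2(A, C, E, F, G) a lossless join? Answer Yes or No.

Yes

The shared attributes are {A, E, G} and {A, E, G}⁺ = {A, B, C, D, E, F, G}.
R1 is contained in that closure, so R1 ∩ R2 → R1 holds and the join is lossless.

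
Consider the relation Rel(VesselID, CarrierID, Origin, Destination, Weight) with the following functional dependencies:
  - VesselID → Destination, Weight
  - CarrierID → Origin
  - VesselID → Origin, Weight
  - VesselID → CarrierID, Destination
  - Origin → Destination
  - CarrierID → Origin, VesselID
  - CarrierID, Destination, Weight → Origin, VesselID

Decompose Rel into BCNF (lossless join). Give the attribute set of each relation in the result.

{CarrierID, Origin, VesselID, Weight}; {Destination, Origin}

Candidate keys of the original relation: {CarrierID}, {VesselID}.
Within {CarrierID, Destination, Origin, VesselID, Weight}: {Origin}⁺ ∩ {CarrierID, Destination, Origin, VesselID, Weight} = {Destination, Origin}, not the whole set, so Origin → Destination violates BCNF; decompose into {Destination, Origin} and {CarrierID, Origin, VesselID, Weight}.
{Destination, Origin} is in BCNF.
{CarrierID, Origin, VesselID, Weight} is in BCNF.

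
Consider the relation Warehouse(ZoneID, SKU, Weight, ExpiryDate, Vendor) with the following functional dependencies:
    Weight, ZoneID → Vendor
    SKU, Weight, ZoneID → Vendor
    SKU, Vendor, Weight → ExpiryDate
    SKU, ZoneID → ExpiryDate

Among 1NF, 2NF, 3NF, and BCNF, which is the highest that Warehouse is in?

1NF

Candidate key: {SKU, Weight, ZoneID}. Prime attributes: {SKU, Weight, ZoneID}.
For Weight, ZoneID → Vendor we have {Weight, ZoneID}⁺ = {Vendor, Weight, ZoneID}; {Weight, ZoneID} is not a superkey, so BCNF fails.
Weight, ZoneID → Vendor determines the non-prime attribute {Vendor} from a non-superkey — 3NF is violated.
{SKU, ZoneID} is a proper subset of the key {SKU, Weight, ZoneID}, and {SKU, ZoneID}⁺ contains the non-prime attribute {ExpiryDate} — a partial dependency, so 2NF is violated.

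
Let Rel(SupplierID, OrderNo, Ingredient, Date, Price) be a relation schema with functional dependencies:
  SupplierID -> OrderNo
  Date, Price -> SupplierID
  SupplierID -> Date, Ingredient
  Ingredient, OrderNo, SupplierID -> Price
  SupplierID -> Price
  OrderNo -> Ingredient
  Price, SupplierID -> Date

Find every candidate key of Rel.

{Date, Price}, {SupplierID}

{SupplierID}⁺ = {Date, Ingredient, OrderNo, Price, SupplierID}, which is every attribute, so {SupplierID} is a candidate key.
{Date, Price}⁺ = {Date, Ingredient, OrderNo, Price, SupplierID}, which is every attribute, so {Date, Price} is a candidate key.
No proper subset of any of these is a key, and no other minimal superkey exists.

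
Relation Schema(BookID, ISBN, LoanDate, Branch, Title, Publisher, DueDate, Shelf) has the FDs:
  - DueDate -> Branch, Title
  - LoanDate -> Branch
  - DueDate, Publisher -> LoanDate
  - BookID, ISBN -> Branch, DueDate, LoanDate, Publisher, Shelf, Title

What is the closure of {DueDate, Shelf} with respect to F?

Start with {DueDate, Shelf}.
DueDate -> Branch, Title applies; add {Branch, Title} → now {Branch, DueDate, Shelf, Title}.
No further FD applies.

{Branch, DueDate, Shelf, Title}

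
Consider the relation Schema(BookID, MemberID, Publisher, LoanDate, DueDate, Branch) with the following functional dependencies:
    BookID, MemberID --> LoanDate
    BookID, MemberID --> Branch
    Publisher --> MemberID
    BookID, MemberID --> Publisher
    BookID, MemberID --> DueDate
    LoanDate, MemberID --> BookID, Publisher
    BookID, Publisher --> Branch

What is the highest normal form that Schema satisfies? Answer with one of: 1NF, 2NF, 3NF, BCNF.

Candidate keys: {BookID, MemberID}, {BookID, Publisher}, {LoanDate, MemberID}, {LoanDate, Publisher}. Prime attributes: {BookID, LoanDate, MemberID, Publisher}.
For Publisher --> MemberID we have {Publisher}⁺ = {MemberID, Publisher}; {Publisher} is not a superkey, so BCNF fails.
Its right-hand attributes {MemberID} are all prime, as are those of every other non-superkey FD — the relation is in 3NF.

3NF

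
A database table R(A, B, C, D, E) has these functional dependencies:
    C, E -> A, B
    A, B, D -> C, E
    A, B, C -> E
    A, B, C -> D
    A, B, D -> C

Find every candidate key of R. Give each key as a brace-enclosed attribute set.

{A, B, C}, {A, B, D}, {C, E}

{C, E}⁺ = {A, B, C, D, E}, which is every attribute, so {C, E} is a candidate key.
{A, B, C}⁺ = {A, B, C, D, E}, which is every attribute, so {A, B, C} is a candidate key.
{A, B, D}⁺ = {A, B, C, D, E}, which is every attribute, so {A, B, D} is a candidate key.
These are minimal and exhaustive — every other superkey contains one of them.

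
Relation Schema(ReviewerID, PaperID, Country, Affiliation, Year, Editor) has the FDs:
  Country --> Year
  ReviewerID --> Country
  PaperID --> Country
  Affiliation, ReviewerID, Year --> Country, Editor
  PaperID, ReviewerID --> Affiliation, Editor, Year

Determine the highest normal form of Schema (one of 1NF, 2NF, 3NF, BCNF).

Candidate key: {PaperID, ReviewerID}. Prime attributes: {PaperID, ReviewerID}.
For Country --> Year we have {Country}⁺ = {Country, Year}; {Country} is not a superkey, so BCNF fails.
Because {Year} is non-prime and the left side of Country --> Year is not a superkey, the relation is not in 3NF.
{PaperID} is a proper subset of the key {PaperID, ReviewerID}, and {PaperID}⁺ contains the non-prime attributes {Country, Year} — a partial dependency, so 2NF is violated.

1NF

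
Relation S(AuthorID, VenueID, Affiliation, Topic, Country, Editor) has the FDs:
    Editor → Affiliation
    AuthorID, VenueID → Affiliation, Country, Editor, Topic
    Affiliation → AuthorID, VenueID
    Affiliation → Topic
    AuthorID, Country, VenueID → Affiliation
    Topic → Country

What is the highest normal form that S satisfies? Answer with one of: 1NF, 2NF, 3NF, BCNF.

Candidate keys: {Affiliation}, {AuthorID, VenueID}, {Editor}. Prime attributes: {Affiliation, AuthorID, Editor, VenueID}.
Topic → Country breaks BCNF: {Topic}⁺ = {Country, Topic}, so {Topic} is not a superkey.
Because {Country} is non-prime and the left side of Topic → Country is not a superkey, the relation is not in 3NF.
No non-prime attribute depends on a proper subset of any candidate key, so 2NF holds.

2NF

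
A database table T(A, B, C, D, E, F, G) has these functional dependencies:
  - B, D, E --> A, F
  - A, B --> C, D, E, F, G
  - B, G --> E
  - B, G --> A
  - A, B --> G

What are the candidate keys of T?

Attributes never on any right-hand side: {B} — every candidate key must contain it.
Closure of {A, B} is {A, B, C, D, E, F, G}, the whole schema; {A, B} is a candidate key.
Closure of {B, G} is {A, B, C, D, E, F, G}, the whole schema; {B, G} is a candidate key.
Closure of {B, D, E} is {A, B, C, D, E, F, G}, the whole schema; {B, D, E} is a candidate key.
These are minimal and exhaustive — every other superkey contains one of them.

{A, B}, {B, D, E}, {B, G}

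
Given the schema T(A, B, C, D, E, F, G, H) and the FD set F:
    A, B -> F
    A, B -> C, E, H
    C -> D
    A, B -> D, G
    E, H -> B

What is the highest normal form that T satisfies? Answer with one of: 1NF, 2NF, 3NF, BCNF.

Candidate keys: {A, B}, {A, E, H}. Prime attributes: {A, B, E, H}.
C -> D: {C}⁺ = {C, D}, which is not all of the attributes, so the left side is not a superkey — BCNF is violated.
C -> D determines the non-prime attribute {D} from a non-superkey — 3NF is violated.
No proper subset of a key has a non-prime attribute in its closure, so there is no partial dependency; 2NF holds.

2NF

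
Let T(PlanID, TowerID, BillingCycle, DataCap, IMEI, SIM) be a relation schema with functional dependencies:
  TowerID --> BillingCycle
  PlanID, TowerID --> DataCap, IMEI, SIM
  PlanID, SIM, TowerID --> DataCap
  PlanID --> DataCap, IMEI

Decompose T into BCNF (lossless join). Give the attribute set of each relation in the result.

{BillingCycle, TowerID}; {DataCap, IMEI, PlanID}; {PlanID, SIM, TowerID}

Candidate key of the original relation: {PlanID, TowerID}.
In {BillingCycle, DataCap, IMEI, PlanID, SIM, TowerID}, {TowerID} is not a superkey ({TowerID}⁺ restricted to this set is {BillingCycle, TowerID}), so split on TowerID --> BillingCycle into {BillingCycle, TowerID} and {DataCap, IMEI, PlanID, SIM, TowerID}.
{BillingCycle, TowerID} is in BCNF.
In {DataCap, IMEI, PlanID, SIM, TowerID}, {PlanID} is not a superkey ({PlanID}⁺ restricted to this set is {DataCap, IMEI, PlanID}), so split on PlanID --> DataCap, IMEI into {DataCap, IMEI, PlanID} and {PlanID, SIM, TowerID}.
{DataCap, IMEI, PlanID} is in BCNF.
{PlanID, SIM, TowerID} is in BCNF.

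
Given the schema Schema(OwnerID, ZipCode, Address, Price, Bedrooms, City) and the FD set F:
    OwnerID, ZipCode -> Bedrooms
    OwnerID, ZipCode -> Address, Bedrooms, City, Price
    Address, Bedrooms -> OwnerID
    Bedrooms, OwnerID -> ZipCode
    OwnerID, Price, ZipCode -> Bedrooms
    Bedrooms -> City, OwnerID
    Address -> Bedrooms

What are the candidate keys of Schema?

{Address}⁺ = {Address, Bedrooms, City, OwnerID, Price, ZipCode} — all of the relation — so {Address} is a candidate key.
{Bedrooms}⁺ = {Address, Bedrooms, City, OwnerID, Price, ZipCode} — all of the relation — so {Bedrooms} is a candidate key.
{OwnerID, ZipCode}⁺ = {Address, Bedrooms, City, OwnerID, Price, ZipCode} — all of the relation — so {OwnerID, ZipCode} is a candidate key.
These are minimal and exhaustive — every other superkey contains one of them.

{Address}, {Bedrooms}, {OwnerID, ZipCode}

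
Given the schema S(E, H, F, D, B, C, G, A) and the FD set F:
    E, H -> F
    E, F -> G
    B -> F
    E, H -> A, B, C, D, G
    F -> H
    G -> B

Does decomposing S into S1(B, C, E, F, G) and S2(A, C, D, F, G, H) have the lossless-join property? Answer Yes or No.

The shared attributes are {C, F, G} and {C, F, G}⁺ = {B, C, F, G, H}.
The closure covers neither S1 nor S2 entirely; the join is not lossless.

No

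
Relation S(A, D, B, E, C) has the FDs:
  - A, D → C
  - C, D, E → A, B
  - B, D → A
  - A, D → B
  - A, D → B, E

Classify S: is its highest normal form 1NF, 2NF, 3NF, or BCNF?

Candidate keys: {A, D}, {B, D}, {C, D, E}. Prime attributes: {A, B, C, D, E}.
The left-hand side of every FD is a superkey, so BCNF is satisfied.

BCNF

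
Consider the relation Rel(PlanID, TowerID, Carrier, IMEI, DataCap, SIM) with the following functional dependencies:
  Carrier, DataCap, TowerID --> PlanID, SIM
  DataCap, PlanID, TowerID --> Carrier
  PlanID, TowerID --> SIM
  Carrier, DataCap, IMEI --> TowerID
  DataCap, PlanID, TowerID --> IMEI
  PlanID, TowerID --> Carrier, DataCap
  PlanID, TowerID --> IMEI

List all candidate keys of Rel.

Closure of {PlanID, TowerID} is {Carrier, DataCap, IMEI, PlanID, SIM, TowerID}, the whole schema; {PlanID, TowerID} is a candidate key.
Closure of {Carrier, DataCap, IMEI} is {Carrier, DataCap, IMEI, PlanID, SIM, TowerID}, the whole schema; {Carrier, DataCap, IMEI} is a candidate key.
Closure of {Carrier, DataCap, TowerID} is {Carrier, DataCap, IMEI, PlanID, SIM, TowerID}, the whole schema; {Carrier, DataCap, TowerID} is a candidate key.
No proper subset of any of these is a key, and no other minimal superkey exists.

{Carrier, DataCap, IMEI}, {Carrier, DataCap, TowerID}, {PlanID, TowerID}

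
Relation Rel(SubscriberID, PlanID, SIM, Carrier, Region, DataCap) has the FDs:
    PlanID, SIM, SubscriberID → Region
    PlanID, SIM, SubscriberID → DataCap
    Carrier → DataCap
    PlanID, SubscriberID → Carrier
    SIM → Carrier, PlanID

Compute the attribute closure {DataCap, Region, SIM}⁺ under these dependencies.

{Carrier, DataCap, PlanID, Region, SIM}

Start with {DataCap, Region, SIM}.
SIM → Carrier, PlanID applies; add {Carrier, PlanID} → now {Carrier, DataCap, PlanID, Region, SIM}.
No further FD applies.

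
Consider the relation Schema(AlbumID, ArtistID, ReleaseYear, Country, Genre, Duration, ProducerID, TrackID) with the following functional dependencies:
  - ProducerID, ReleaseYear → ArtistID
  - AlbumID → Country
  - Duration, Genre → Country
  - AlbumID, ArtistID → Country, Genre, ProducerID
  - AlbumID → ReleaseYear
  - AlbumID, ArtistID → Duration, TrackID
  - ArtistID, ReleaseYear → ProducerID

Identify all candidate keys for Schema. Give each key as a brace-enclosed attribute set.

No FD produces {AlbumID}, so it must be in every candidate key.
{AlbumID, ArtistID} is a candidate key since {AlbumID, ArtistID}⁺ = {AlbumID, ArtistID, Country, Duration, Genre, ProducerID, ReleaseYear, TrackID} covers every attribute.
{AlbumID, ProducerID} is a candidate key since {AlbumID, ProducerID}⁺ = {AlbumID, ArtistID, Country, Duration, Genre, ProducerID, ReleaseYear, TrackID} covers every attribute.
Any other superkey properly contains one of these, so there are no further candidate keys.

{AlbumID, ArtistID}, {AlbumID, ProducerID}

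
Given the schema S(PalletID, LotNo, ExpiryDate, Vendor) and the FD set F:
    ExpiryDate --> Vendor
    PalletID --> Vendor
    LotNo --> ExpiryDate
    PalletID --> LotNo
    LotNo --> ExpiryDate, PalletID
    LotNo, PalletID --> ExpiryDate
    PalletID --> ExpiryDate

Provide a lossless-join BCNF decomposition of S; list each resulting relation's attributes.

Candidate keys of the original relation: {LotNo}, {PalletID}.
{ExpiryDate, LotNo, PalletID, Vendor}: {ExpiryDate} determines {ExpiryDate, Vendor} here but is not a superkey — split on ExpiryDate --> Vendor, giving {ExpiryDate, Vendor} and {ExpiryDate, LotNo, PalletID}.
{ExpiryDate, Vendor} has no BCNF violation.
{ExpiryDate, LotNo, PalletID} has no BCNF violation.

{ExpiryDate, LotNo, PalletID}; {ExpiryDate, Vendor}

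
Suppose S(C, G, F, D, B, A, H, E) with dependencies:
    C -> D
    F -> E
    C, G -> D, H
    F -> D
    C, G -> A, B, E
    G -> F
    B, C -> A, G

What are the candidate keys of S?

{B, C}, {C, G}

Attributes never on any right-hand side: {C} — every candidate key must contain it.
{B, C}⁺ = {A, B, C, D, E, F, G, H} — all of the relation — so {B, C} is a candidate key.
{C, G}⁺ = {A, B, C, D, E, F, G, H} — all of the relation — so {C, G} is a candidate key.
No proper subset of any of these is a key, and no other minimal superkey exists.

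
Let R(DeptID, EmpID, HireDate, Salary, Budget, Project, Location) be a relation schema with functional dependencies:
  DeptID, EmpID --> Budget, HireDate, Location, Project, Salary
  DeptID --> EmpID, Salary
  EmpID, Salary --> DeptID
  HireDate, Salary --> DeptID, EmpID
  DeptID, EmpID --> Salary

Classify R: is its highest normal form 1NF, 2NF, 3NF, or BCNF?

BCNF

Candidate keys: {DeptID}, {EmpID, Salary}, {HireDate, Salary}. Prime attributes: {DeptID, EmpID, HireDate, Salary}.
Each dependency's left side is a superkey — BCNF holds.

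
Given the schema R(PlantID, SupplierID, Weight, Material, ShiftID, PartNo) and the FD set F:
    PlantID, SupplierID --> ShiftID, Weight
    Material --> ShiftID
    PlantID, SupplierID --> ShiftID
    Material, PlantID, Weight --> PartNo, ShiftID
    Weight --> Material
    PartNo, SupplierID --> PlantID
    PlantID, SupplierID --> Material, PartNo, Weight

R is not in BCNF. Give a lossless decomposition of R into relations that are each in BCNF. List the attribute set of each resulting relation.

{Material, ShiftID}; {Material, Weight}; {PartNo, PlantID, Weight}; {PlantID, SupplierID, Weight}

Candidate keys of the original relation: {PartNo, SupplierID}, {PlantID, SupplierID}.
{Material, PartNo, PlantID, ShiftID, SupplierID, Weight}: {Material} determines {Material, ShiftID} here but is not a superkey — split on Material --> ShiftID, giving {Material, ShiftID} and {Material, PartNo, PlantID, SupplierID, Weight}.
{Material, ShiftID} is in BCNF.
{Material, PartNo, PlantID, SupplierID, Weight}: {Material, PlantID, Weight} determines {Material, PartNo, PlantID, Weight} here but is not a superkey — split on Material, PlantID, Weight --> PartNo, giving {Material, PartNo, PlantID, Weight} and {Material, PlantID, SupplierID, Weight}.
{Material, PartNo, PlantID, Weight}: {Weight} determines {Material, Weight} here but is not a superkey — split on Weight --> Material, giving {Material, Weight} and {PartNo, PlantID, Weight}.
{Material, Weight} is in BCNF.
{PartNo, PlantID, Weight} is in BCNF.
{Material, PlantID, SupplierID, Weight}: {Weight} determines {Material, Weight} here but is not a superkey — split on Weight --> Material, giving {Material, Weight} and {PlantID, SupplierID, Weight}.
{Material, Weight} is in BCNF.
{PlantID, SupplierID, Weight} is in BCNF.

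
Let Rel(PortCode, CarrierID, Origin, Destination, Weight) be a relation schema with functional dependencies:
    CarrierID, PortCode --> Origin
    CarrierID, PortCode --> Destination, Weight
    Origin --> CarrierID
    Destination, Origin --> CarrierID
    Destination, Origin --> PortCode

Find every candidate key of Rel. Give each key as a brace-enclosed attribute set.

{CarrierID, PortCode}, {Destination, Origin}, {Origin, PortCode}

{CarrierID, PortCode}⁺ = {CarrierID, Destination, Origin, PortCode, Weight} — all of the relation — so {CarrierID, PortCode} is a candidate key.
{Destination, Origin}⁺ = {CarrierID, Destination, Origin, PortCode, Weight} — all of the relation — so {Destination, Origin} is a candidate key.
{Origin, PortCode}⁺ = {CarrierID, Destination, Origin, PortCode, Weight} — all of the relation — so {Origin, PortCode} is a candidate key.
Any other superkey properly contains one of these, so there are no further candidate keys.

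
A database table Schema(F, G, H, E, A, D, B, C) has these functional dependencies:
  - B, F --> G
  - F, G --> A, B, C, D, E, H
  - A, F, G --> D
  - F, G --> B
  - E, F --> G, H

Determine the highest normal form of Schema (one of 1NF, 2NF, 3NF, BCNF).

BCNF

Candidate keys: {B, F}, {E, F}, {F, G}. Prime attributes: {B, E, F, G}.
Each dependency's left side is a superkey — BCNF holds.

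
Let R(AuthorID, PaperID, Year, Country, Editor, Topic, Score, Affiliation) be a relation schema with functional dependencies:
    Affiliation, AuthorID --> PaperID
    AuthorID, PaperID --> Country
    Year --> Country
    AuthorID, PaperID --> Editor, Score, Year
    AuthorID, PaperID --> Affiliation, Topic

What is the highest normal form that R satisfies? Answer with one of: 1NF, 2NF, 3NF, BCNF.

Candidate keys: {Affiliation, AuthorID}, {AuthorID, PaperID}. Prime attributes: {Affiliation, AuthorID, PaperID}.
Year --> Country: {Year}⁺ = {Country, Year}, which is not all of the attributes, so the left side is not a superkey — BCNF is violated.
Year --> Country determines the non-prime attribute {Country} from a non-superkey — 3NF is violated.
No non-prime attribute depends on a proper subset of any candidate key, so 2NF holds.

2NF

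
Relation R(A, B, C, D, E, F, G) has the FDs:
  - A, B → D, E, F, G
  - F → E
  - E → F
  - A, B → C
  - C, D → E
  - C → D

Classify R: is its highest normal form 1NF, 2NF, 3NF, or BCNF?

Candidate key: {A, B}. Prime attributes: {A, B}.
F → E: {F}⁺ = {E, F}, which is not all of the attributes, so the left side is not a superkey — BCNF is violated.
Because {E} is non-prime and the left side of F → E is not a superkey, the relation is not in 3NF.
Checking every proper subset of each key, none determines a non-prime attribute — 2NF is satisfied.

2NF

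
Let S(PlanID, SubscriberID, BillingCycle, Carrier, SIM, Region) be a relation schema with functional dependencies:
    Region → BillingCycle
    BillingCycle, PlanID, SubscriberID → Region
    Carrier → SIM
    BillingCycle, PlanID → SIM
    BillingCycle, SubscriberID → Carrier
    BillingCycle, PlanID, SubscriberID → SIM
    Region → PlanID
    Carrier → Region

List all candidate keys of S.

{BillingCycle, SubscriberID}, {Carrier, SubscriberID}, {Region, SubscriberID}

{SubscriberID} never appears on the right of any FD, so every key must include it.
{BillingCycle, SubscriberID}⁺ = {BillingCycle, Carrier, PlanID, Region, SIM, SubscriberID}, which is every attribute, so {BillingCycle, SubscriberID} is a candidate key.
{Carrier, SubscriberID}⁺ = {BillingCycle, Carrier, PlanID, Region, SIM, SubscriberID}, which is every attribute, so {Carrier, SubscriberID} is a candidate key.
{Region, SubscriberID}⁺ = {BillingCycle, Carrier, PlanID, Region, SIM, SubscriberID}, which is every attribute, so {Region, SubscriberID} is a candidate key.
No proper subset of any of these is a key, and no other minimal superkey exists.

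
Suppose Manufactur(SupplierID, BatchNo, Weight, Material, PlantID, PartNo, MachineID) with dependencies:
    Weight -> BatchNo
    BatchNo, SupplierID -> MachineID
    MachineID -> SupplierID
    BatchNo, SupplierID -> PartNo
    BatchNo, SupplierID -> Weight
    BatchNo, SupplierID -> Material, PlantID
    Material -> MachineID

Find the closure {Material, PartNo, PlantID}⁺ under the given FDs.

{MachineID, Material, PartNo, PlantID, SupplierID}

Start with {Material, PartNo, PlantID}.
Material -> MachineID applies; add {MachineID} → now {MachineID, Material, PartNo, PlantID}.
MachineID -> SupplierID applies; add {SupplierID} → now {MachineID, Material, PartNo, PlantID, SupplierID}.
No further FD applies.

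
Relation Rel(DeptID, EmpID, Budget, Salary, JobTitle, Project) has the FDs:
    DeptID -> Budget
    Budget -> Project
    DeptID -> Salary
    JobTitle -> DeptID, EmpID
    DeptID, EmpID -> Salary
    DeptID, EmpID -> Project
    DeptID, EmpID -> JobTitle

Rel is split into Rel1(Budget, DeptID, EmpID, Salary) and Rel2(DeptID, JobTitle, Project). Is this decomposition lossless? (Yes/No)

The shared attributes are {DeptID} and {DeptID}⁺ = {Budget, DeptID, Project, Salary}.
The closure covers neither Rel1 nor Rel2 entirely; the join is not lossless.

No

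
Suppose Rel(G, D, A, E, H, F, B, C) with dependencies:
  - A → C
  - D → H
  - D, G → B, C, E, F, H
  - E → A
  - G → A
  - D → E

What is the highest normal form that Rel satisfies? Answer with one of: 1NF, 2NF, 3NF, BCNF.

1NF

Candidate key: {D, G}. Prime attributes: {D, G}.
A → C: {A}⁺ = {A, C}, which is not all of the attributes, so the left side is not a superkey — BCNF is violated.
A → C has non-prime {C} on the right and a non-superkey on the left, so 3NF fails.
Since {D} ⊂ {D, G} and {D}⁺ ⊇ {A, C, E, H} with {A, C, E, H} non-prime, there is a partial dependency; 2NF fails.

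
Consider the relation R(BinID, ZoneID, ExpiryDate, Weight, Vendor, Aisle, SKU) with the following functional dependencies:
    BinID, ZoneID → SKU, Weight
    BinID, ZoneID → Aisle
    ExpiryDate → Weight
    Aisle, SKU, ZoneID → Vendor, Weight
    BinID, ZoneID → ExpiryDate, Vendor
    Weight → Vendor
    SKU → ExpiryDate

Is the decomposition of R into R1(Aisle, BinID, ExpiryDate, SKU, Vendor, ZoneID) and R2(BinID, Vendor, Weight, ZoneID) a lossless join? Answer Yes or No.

Yes

R1 ∩ R2 = {BinID, Vendor, ZoneID}; its closure under F is {Aisle, BinID, ExpiryDate, SKU, Vendor, Weight, ZoneID}.
R1 is contained in that closure, so R1 ∩ R2 → R1 holds and the join is lossless.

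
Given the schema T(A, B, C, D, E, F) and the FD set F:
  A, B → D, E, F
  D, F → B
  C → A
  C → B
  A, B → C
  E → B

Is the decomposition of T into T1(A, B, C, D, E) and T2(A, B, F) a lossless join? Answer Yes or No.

T1 ∩ T2 = {A, B}; its closure under F is {A, B, C, D, E, F}.
T1 is contained in that closure, so T1 ∩ T2 → T1 holds and the join is lossless.

Yes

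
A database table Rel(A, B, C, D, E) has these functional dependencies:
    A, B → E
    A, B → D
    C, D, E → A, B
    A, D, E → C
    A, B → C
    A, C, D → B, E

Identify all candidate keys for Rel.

{A, B}⁺ = {A, B, C, D, E}, which is every attribute, so {A, B} is a candidate key.
{A, C, D}⁺ = {A, B, C, D, E}, which is every attribute, so {A, C, D} is a candidate key.
{A, D, E}⁺ = {A, B, C, D, E}, which is every attribute, so {A, D, E} is a candidate key.
{C, D, E}⁺ = {A, B, C, D, E}, which is every attribute, so {C, D, E} is a candidate key.
These are minimal and exhaustive — every other superkey contains one of them.

{A, B}, {A, C, D}, {A, D, E}, {C, D, E}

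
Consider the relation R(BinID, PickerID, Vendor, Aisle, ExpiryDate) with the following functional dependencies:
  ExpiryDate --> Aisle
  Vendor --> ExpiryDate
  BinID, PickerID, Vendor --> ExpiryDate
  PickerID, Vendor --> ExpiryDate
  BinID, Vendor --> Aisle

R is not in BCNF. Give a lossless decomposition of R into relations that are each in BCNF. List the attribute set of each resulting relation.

Candidate key of the original relation: {BinID, PickerID, Vendor}.
In {Aisle, BinID, ExpiryDate, PickerID, Vendor}, {ExpiryDate} is not a superkey ({ExpiryDate}⁺ restricted to this set is {Aisle, ExpiryDate}), so split on ExpiryDate --> Aisle into {Aisle, ExpiryDate} and {BinID, ExpiryDate, PickerID, Vendor}.
{Aisle, ExpiryDate} is in BCNF.
In {BinID, ExpiryDate, PickerID, Vendor}, {Vendor} is not a superkey ({Vendor}⁺ restricted to this set is {ExpiryDate, Vendor}), so split on Vendor --> ExpiryDate into {ExpiryDate, Vendor} and {BinID, PickerID, Vendor}.
{ExpiryDate, Vendor} is in BCNF.
{BinID, PickerID, Vendor} is in BCNF.

{Aisle, ExpiryDate}; {BinID, PickerID, Vendor}; {ExpiryDate, Vendor}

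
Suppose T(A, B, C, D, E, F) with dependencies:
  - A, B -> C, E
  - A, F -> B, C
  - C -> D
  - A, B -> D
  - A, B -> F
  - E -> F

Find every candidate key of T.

{A, B}, {A, E}, {A, F}

Attributes never on any right-hand side: {A} — every candidate key must contain it.
Closure of {A, B} is {A, B, C, D, E, F}, the whole schema; {A, B} is a candidate key.
Closure of {A, E} is {A, B, C, D, E, F}, the whole schema; {A, E} is a candidate key.
Closure of {A, F} is {A, B, C, D, E, F}, the whole schema; {A, F} is a candidate key.
These are minimal and exhaustive — every other superkey contains one of them.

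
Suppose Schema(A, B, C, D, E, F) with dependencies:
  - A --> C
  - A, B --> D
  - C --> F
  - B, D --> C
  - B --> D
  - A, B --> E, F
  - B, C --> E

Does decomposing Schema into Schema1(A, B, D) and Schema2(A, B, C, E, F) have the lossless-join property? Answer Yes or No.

Yes

Common attributes: {A, B}; their closure is {A, B, C, D, E, F}.
Since Schema1 ⊆ {A, B, C, D, E, F}, the intersection is a superkey of Schema1; the decomposition is lossless.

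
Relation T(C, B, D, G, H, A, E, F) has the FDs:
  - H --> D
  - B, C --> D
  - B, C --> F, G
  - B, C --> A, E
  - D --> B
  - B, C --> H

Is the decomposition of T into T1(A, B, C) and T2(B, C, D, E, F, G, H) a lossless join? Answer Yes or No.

Yes

Common attributes: {B, C}; their closure is {A, B, C, D, E, F, G, H}.
Since T1 ⊆ {A, B, C, D, E, F, G, H}, the intersection is a superkey of T1; the decomposition is lossless.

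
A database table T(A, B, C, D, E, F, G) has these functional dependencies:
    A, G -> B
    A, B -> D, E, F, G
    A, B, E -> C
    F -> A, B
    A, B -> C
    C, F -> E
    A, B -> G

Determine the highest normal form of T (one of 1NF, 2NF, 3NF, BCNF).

Candidate keys: {A, B}, {A, G}, {F}. Prime attributes: {A, B, F, G}.
The left-hand side of every FD is a superkey, so BCNF is satisfied.

BCNF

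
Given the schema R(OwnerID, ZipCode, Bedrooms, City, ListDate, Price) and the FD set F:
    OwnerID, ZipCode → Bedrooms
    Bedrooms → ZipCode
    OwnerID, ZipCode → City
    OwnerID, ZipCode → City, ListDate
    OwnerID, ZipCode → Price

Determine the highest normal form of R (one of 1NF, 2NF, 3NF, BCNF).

3NF

Candidate keys: {Bedrooms, OwnerID}, {OwnerID, ZipCode}. Prime attributes: {Bedrooms, OwnerID, ZipCode}.
Bedrooms → ZipCode: {Bedrooms}⁺ = {Bedrooms, ZipCode}, which is not all of the attributes, so the left side is not a superkey — BCNF is violated.
Its right-hand attributes {ZipCode} are all prime, as are those of every other non-superkey FD — the relation is in 3NF.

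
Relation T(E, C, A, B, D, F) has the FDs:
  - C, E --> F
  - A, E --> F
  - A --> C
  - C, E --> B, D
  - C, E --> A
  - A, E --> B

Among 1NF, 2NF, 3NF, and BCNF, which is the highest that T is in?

Candidate keys: {A, E}, {C, E}. Prime attributes: {A, C, E}.
A --> C breaks BCNF: {A}⁺ = {A, C}, so {A} is not a superkey.
Since {C} ⊆ prime attributes and every other non-superkey FD also has a prime right side, the schema is in 3NF.

3NF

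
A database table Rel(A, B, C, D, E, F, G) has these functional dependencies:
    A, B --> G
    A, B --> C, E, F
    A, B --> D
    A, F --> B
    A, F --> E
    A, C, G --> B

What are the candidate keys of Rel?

{A, B}, {A, C, G}, {A, F}

{A} never appears on the right of any FD, so every key must include it.
Closure of {A, B} is {A, B, C, D, E, F, G}, the whole schema; {A, B} is a candidate key.
Closure of {A, F} is {A, B, C, D, E, F, G}, the whole schema; {A, F} is a candidate key.
Closure of {A, C, G} is {A, B, C, D, E, F, G}, the whole schema; {A, C, G} is a candidate key.
Any other superkey properly contains one of these, so there are no further candidate keys.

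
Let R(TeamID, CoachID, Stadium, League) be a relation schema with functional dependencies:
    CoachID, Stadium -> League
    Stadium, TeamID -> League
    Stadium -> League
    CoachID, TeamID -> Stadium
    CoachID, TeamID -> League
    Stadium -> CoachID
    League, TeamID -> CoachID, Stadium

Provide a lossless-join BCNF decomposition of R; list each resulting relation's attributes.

{CoachID, League, Stadium}; {Stadium, TeamID}

Candidate keys of the original relation: {CoachID, TeamID}, {League, TeamID}, {Stadium, TeamID}.
{CoachID, League, Stadium, TeamID}: {CoachID, Stadium} determines {CoachID, League, Stadium} here but is not a superkey — split on CoachID, Stadium -> League, giving {CoachID, League, Stadium} and {CoachID, Stadium, TeamID}.
{CoachID, League, Stadium} has no BCNF violation.
{CoachID, Stadium, TeamID}: {Stadium} determines {CoachID, Stadium} here but is not a superkey — split on Stadium -> CoachID, giving {CoachID, Stadium} and {Stadium, TeamID}.
{CoachID, Stadium} has no BCNF violation.
{Stadium, TeamID} has no BCNF violation.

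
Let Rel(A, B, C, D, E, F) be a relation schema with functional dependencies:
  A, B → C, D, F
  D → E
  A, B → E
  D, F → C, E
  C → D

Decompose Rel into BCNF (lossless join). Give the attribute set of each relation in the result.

{A, B, D, F}; {C, D}; {C, F}; {D, E}

Candidate key of the original relation: {A, B}.
In {A, B, C, D, E, F}, {D} is not a superkey ({D}⁺ restricted to this set is {D, E}), so split on D → E into {D, E} and {A, B, C, D, F}.
{D, E} has no BCNF violation.
In {A, B, C, D, F}, {D, F} is not a superkey ({D, F}⁺ restricted to this set is {C, D, F}), so split on D, F → C into {C, D, F} and {A, B, D, F}.
In {C, D, F}, {C} is not a superkey ({C}⁺ restricted to this set is {C, D}), so split on C → D into {C, D} and {C, F}.
{C, D} has no BCNF violation.
{C, F} has no BCNF violation.
{A, B, D, F} has no BCNF violation.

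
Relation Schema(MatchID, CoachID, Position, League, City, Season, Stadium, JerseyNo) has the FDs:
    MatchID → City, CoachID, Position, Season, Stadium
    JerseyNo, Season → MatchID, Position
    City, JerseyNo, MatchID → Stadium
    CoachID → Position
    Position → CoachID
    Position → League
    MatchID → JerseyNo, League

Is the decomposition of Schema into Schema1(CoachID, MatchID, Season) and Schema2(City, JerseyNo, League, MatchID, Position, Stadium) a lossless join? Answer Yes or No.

Schema1 ∩ Schema2 = {MatchID}; its closure under F is {City, CoachID, JerseyNo, League, MatchID, Position, Season, Stadium}.
Since Schema1 ⊆ {City, CoachID, JerseyNo, League, MatchID, Position, Season, Stadium}, the intersection is a superkey of Schema1; the decomposition is lossless.

Yes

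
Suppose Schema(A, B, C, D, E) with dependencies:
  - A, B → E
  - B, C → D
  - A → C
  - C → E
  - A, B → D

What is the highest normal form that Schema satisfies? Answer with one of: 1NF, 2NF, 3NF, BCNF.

Candidate key: {A, B}. Prime attributes: {A, B}.
B, C → D breaks BCNF: {B, C}⁺ = {B, C, D, E}, so {B, C} is not a superkey.
B, C → D has non-prime {D} on the right and a non-superkey on the left, so 3NF fails.
Since {A} ⊂ {A, B} and {A}⁺ ⊇ {C, E} with {C, E} non-prime, there is a partial dependency; 2NF fails.

1NF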